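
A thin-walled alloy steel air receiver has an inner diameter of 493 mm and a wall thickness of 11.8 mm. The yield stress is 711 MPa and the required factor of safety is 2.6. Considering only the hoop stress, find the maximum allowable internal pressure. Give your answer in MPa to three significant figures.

σ_allow = 711/2.6 = 273.5 MPa.
σ_h = pD/(2t) → p_allow = 2σ_allow t/D = 2×273.5×11.8/493 = 13.09 MPa.

p_allow = 13.1 MPa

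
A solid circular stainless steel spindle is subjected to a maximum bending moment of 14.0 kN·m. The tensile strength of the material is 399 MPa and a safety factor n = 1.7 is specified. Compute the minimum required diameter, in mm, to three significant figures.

d = 84.7 mm

σ_allow = 399/1.7 = 234.7 MPa.
For a solid circular section σ = 32M/(πd³), so d³ = 32M/(π σ_allow) = 32×1.4000×10^7/(π×234.7) = 607600 mm³.
d = 84.70 mm.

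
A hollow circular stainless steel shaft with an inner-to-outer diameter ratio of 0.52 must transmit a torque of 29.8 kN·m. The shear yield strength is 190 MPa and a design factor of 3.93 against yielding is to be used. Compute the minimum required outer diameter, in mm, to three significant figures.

d_o = 150 mm

τ_allow = 190/3.93 = 48.35 MPa.
For a hollow shaft τ = 16T/[πd_o³(1−k⁴)] with k = 0.52, so 1−k⁴ = 0.9269.
d_o³ = 16T/[π τ_allow (1−k⁴)] = 16×2.9800×10^7/(π×48.35×0.9269) = 3.387×10^6 mm³.
d_o = 150.2 mm.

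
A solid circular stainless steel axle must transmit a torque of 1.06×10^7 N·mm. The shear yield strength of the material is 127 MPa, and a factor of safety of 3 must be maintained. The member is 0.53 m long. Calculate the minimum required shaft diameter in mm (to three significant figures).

Allowable shear stress τ_allow = 127/3 = 42.33 MPa.
For a solid shaft τ = 16T/(πd³), so d³ = 16T/(π τ_allow) = 16×1.0600×10^7/(π×42.33) = 1.275×10^6 mm³.
d = (1.275×10^6)^(1/3) = 108.4 mm.

d = 108 mm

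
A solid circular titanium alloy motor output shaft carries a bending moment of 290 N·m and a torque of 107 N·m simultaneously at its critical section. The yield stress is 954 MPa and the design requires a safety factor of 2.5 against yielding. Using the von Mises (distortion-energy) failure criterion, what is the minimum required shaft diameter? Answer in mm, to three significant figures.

σ_allow = σ_y/n = 954/2.5 = 381.6 MPa.
For a solid shaft σ_b = 32M/(πd³) and τ = 16T/(πd³), so the von Mises stress is σ' = (16/πd³)·√(4M²+3T²).
√(4M²+3T²) = √(4×(290000)² + 3×(107000)²) = 608900 N·mm.
d³ = 16×608900/(π×381.6) = 8126 mm³.
d = 20.10 mm.

d = 20.1 mm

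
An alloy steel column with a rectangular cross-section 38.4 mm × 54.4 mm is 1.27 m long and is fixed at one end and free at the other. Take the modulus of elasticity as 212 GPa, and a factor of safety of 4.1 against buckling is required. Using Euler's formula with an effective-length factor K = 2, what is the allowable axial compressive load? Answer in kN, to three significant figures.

P_allow = 20.3 kN

Buckling occurs about the weak axis: I_min = h·b³/12 = 54.4×38.4³/12 = 256700 mm⁴ (b = 38.4 mm is the smaller dimension).
Effective length L_e = KL = 2×1.27 m = 2540 mm.
Euler critical load P_cr = π²EI/L_e² = π²×212000×256700/2540² = 83250 N.
P_allow = P_cr/n = 83250/4.1 = 20300 N.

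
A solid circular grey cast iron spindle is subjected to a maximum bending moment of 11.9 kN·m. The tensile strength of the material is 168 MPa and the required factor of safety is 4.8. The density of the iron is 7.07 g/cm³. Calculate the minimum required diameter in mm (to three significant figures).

d = 151 mm

σ_allow = 168/4.8 = 35.00 MPa.
For a solid circular section σ = 32M/(πd³), so d³ = 32M/(π σ_allow) = 32×1.1900×10^7/(π×35.00) = 3.463×10^6 mm³.
d = 151.3 mm.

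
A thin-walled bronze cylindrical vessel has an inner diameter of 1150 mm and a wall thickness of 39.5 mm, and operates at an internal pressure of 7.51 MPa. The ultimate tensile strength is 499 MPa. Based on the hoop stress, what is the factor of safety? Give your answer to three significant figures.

σ_h = pD/(2t) = 7.51×1150/(2×39.5) = 109.3 MPa.
n = 499/109.3 = 4.564.

n = 4.56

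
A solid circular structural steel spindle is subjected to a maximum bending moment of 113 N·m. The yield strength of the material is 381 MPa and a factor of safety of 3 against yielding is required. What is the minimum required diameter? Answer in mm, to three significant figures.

σ_allow = 381/3 = 127.0 MPa.
For a solid circular section σ = 32M/(πd³), so d³ = 32M/(π σ_allow) = 32×113000/(π×127.0) = 9063 mm³.
d = 20.85 mm.

d = 20.8 mm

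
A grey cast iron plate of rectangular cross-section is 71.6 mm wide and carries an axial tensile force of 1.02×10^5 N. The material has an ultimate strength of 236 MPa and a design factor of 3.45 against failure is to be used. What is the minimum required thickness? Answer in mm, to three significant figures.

σ_allow = 236/3.45 = 68.41 MPa.
Required area A = F/σ_allow = 102000/68.41 = 1491 mm².
t = A/w = 1491/71.6 = 20.83 mm.

t = 20.8 mm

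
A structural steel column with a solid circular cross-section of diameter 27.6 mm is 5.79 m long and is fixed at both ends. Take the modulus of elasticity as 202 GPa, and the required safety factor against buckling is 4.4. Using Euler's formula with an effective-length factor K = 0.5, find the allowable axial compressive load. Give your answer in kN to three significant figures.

I = πd⁴/64 = π×27.6⁴/64 = 28480 mm⁴.
Effective length L_e = KL = 0.5×5.79 m = 2895 mm.
Euler critical load P_cr = π²EI/L_e² = π²×202000×28480/2895² = 6776 N.
P_allow = P_cr/n = 6776/4.4 = 1540 N.

P_allow = 1.54 kN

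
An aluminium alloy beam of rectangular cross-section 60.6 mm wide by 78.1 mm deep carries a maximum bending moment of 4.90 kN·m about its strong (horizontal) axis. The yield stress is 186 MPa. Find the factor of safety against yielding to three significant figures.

Section modulus S = bh²/6 = 60.6×78.1²/6 = 61610 mm³.
σ = M/S = 4900000/61610 = 79.54 MPa.
n = 186/79.54 = 2.339.

n = 2.34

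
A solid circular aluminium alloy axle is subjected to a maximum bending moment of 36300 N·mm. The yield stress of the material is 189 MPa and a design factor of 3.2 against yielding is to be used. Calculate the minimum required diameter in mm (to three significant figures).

d = 18.4 mm

σ_allow = 189/3.2 = 59.06 MPa.
For a solid circular section σ = 32M/(πd³), so d³ = 32M/(π σ_allow) = 32×36300/(π×59.06) = 6260 mm³.
d = 18.43 mm.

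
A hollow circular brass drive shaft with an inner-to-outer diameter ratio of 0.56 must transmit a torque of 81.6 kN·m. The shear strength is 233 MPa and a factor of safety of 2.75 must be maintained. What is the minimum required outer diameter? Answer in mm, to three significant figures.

d_o = 176 mm

τ_allow = 233/2.75 = 84.73 MPa.
For a hollow shaft τ = 16T/[πd_o³(1−k⁴)] with k = 0.56, so 1−k⁴ = 0.9017.
d_o³ = 16T/[π τ_allow (1−k⁴)] = 16×8.1600×10^7/(π×84.73×0.9017) = 5.440×10^6 mm³.
d_o = 175.9 mm.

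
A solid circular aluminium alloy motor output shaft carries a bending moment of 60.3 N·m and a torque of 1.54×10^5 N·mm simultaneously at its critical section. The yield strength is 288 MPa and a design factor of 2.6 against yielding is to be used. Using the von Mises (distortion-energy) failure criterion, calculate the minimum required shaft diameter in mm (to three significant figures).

σ_allow = σ_y/n = 288/2.6 = 110.8 MPa.
For a solid shaft σ_b = 32M/(πd³) and τ = 16T/(πd³), so the von Mises stress is σ' = (16/πd³)·√(4M²+3T²).
√(4M²+3T²) = √(4×(60300)² + 3×(154000)²) = 292700 N·mm.
d³ = 16×292700/(π×110.8) = 13460 mm³.
d = 23.79 mm.

d = 23.8 mm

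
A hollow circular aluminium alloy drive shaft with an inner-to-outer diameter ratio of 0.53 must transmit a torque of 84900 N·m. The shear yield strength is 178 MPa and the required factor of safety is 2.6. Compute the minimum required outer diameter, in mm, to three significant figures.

d_o = 190 mm

τ_allow = 178/2.6 = 68.46 MPa.
For a hollow shaft τ = 16T/[πd_o³(1−k⁴)] with k = 0.53, so 1−k⁴ = 0.9211.
d_o³ = 16T/[π τ_allow (1−k⁴)] = 16×8.4900×10^7/(π×68.46×0.9211) = 6.857×10^6 mm³.
d_o = 190.0 mm.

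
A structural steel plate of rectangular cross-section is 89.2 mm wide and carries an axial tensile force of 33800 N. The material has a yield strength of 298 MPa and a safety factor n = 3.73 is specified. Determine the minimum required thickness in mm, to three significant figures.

σ_allow = 298/3.73 = 79.89 MPa.
Required area A = F/σ_allow = 33800/79.89 = 423.1 mm².
t = A/w = 423.1/89.2 = 4.743 mm.

t = 4.74 mm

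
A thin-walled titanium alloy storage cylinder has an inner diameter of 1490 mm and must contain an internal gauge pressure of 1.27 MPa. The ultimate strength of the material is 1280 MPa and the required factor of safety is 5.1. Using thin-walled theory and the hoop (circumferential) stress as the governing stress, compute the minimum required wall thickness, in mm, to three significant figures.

t = 3.77 mm

σ_allow = 1280/5.1 = 251.0 MPa.
Hoop stress σ_h = pD/(2t), so t = pD/(2σ_allow) = 1.27×1490/(2×251.0) = 3.770 mm.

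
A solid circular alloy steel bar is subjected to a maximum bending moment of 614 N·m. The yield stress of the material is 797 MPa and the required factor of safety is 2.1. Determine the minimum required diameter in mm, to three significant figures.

σ_allow = 797/2.1 = 379.5 MPa.
For a solid circular section σ = 32M/(πd³), so d³ = 32M/(π σ_allow) = 32×614000/(π×379.5) = 16480 mm³.
d = 25.45 mm.

d = 25.4 mm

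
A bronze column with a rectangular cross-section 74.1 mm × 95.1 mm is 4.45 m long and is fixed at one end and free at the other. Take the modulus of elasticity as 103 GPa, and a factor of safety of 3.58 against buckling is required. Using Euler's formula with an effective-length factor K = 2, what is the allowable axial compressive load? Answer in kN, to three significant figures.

P_allow = 11.6 kN

Buckling occurs about the weak axis: I_min = h·b³/12 = 95.1×74.1³/12 = 3.224×10^6 mm⁴ (b = 74.1 mm is the smaller dimension).
Effective length L_e = KL = 2×4.45 m = 8900 mm.
Euler critical load P_cr = π²EI/L_e² = π²×103000×3.224×10^6/8900² = 41380 N.
P_allow = P_cr/n = 41380/3.58 = 11560 N.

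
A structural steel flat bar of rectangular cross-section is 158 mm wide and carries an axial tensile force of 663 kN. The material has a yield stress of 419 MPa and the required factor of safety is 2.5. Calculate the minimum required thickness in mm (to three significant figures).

σ_allow = 419/2.5 = 167.6 MPa.
Required area A = F/σ_allow = 663000/167.6 = 3956 mm².
t = A/w = 3956/158 = 25.04 mm.

t = 25.0 mm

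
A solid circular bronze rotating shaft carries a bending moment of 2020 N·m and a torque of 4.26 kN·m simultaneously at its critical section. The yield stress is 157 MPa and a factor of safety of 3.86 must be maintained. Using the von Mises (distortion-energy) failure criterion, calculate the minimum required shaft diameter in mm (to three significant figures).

σ_allow = σ_y/n = 157/3.86 = 40.67 MPa.
For a solid shaft σ_b = 32M/(πd³) and τ = 16T/(πd³), so the von Mises stress is σ' = (16/πd³)·√(4M²+3T²).
√(4M²+3T²) = √(4×(2.020×10^6)² + 3×(4.260×10^6)²) = 8.412×10^6 N·mm.
d³ = 16×8.412×10^6/(π×40.67) = 1.053×10^6 mm³.
d = 101.7 mm.

d = 102 mm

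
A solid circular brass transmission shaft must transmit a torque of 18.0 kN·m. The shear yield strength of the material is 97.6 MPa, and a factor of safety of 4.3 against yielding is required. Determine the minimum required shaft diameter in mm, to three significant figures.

Allowable shear stress τ_allow = 97.6/4.3 = 22.70 MPa.
For a solid shaft τ = 16T/(πd³), so d³ = 16T/(π τ_allow) = 16×1.8000×10^7/(π×22.70) = 4.039×10^6 mm³.
d = (4.039×10^6)^(1/3) = 159.3 mm.

d = 159 mm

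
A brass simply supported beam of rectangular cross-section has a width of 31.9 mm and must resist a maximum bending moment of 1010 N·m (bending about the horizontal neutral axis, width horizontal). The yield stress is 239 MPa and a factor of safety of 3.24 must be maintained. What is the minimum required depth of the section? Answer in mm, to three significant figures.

σ_allow = 239/3.24 = 73.77 MPa.
For a rectangular section σ = 6M/(bh²), so h² = 6M/(b σ_allow) = 6×1010000/(31.9×73.77) = 2575 mm².
h = 50.75 mm.

h = 50.7 mm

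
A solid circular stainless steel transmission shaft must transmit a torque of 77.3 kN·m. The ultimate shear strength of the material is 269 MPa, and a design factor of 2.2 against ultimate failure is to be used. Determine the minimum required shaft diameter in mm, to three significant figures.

Allowable shear stress τ_allow = 269/2.2 = 122.3 MPa.
For a solid shaft τ = 16T/(πd³), so d³ = 16T/(π τ_allow) = 16×7.7300×10^7/(π×122.3) = 3.220×10^6 mm³.
d = (3.220×10^6)^(1/3) = 147.7 mm.

d = 148 mm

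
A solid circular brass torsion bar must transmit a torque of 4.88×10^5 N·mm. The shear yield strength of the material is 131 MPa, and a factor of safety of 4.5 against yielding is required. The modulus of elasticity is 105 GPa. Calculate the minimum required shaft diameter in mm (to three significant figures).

d = 44.0 mm

Allowable shear stress τ_allow = 131/4.5 = 29.11 MPa.
For a solid shaft τ = 16T/(πd³), so d³ = 16T/(π τ_allow) = 16×488000/(π×29.11) = 85380 mm³.
d = (85380)^(1/3) = 44.03 mm.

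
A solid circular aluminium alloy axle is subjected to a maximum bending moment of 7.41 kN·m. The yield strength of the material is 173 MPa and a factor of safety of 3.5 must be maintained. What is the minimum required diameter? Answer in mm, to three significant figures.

σ_allow = 173/3.5 = 49.43 MPa.
For a solid circular section σ = 32M/(πd³), so d³ = 32M/(π σ_allow) = 32×7410000/(π×49.43) = 1.527×10^6 mm³.
d = 115.2 mm.

d = 115 mm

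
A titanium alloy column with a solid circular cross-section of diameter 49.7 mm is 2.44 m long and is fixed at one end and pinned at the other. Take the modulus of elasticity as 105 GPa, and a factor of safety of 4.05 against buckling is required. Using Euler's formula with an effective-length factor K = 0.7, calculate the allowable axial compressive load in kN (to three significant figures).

I = πd⁴/64 = π×49.7⁴/64 = 299500 mm⁴.
Effective length L_e = KL = 0.7×2.44 m = 1708 mm.
Euler critical load P_cr = π²EI/L_e² = π²×105000×299500/1708² = 106400 N.
P_allow = P_cr/n = 106400/4.05 = 26270 N.

P_allow = 26.3 kN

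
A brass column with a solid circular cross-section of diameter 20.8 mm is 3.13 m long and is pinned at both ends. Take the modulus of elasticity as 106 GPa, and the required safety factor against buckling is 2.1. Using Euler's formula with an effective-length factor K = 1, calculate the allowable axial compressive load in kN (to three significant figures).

P_allow = 0.467 kN

I = πd⁴/64 = π×20.8⁴/64 = 9188 mm⁴.
Effective length L_e = KL = 1×3.13 m = 3130 mm.
Euler critical load P_cr = π²EI/L_e² = π²×106000×9188/3130² = 981.2 N.
P_allow = P_cr/n = 981.2/2.1 = 467.2 N.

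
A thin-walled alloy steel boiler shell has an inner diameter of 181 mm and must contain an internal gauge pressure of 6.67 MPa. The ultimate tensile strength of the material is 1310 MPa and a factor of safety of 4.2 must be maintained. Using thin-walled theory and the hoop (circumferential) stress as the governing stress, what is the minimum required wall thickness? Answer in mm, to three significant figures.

t = 1.94 mm

σ_allow = 1310/4.2 = 311.9 MPa.
Hoop stress σ_h = pD/(2t), so t = pD/(2σ_allow) = 6.67×181/(2×311.9) = 1.935 mm.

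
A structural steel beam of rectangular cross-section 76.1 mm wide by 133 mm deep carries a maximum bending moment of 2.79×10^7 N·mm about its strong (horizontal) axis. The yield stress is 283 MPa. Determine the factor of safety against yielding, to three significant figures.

n = 2.28

Section modulus S = bh²/6 = 76.1×133²/6 = 224400 mm³.
σ = M/S = 2.7900×10^7/224400 = 124.4 MPa.
n = 283/124.4 = 2.276.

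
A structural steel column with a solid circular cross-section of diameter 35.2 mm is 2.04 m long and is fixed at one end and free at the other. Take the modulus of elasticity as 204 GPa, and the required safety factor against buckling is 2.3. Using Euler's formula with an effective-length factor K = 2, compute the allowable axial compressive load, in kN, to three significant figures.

I = πd⁴/64 = π×35.2⁴/64 = 75360 mm⁴.
Effective length L_e = KL = 2×2.04 m = 4080 mm.
Euler critical load P_cr = π²EI/L_e² = π²×204000×75360/4080² = 9115 N.
P_allow = P_cr/n = 9115/2.3 = 3963 N.

P_allow = 3.96 kN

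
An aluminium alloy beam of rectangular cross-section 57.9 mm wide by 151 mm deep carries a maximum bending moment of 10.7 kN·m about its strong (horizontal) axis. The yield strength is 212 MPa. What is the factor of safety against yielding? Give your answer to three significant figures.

Section modulus S = bh²/6 = 57.9×151²/6 = 220000 mm³.
σ = M/S = 1.0700×10^7/220000 = 48.63 MPa.
n = 212/48.63 = 4.359.

n = 4.36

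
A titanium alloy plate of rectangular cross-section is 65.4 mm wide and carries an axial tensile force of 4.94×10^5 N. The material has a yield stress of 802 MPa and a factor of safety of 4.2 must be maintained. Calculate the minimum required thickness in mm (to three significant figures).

t = 39.6 mm

σ_allow = 802/4.2 = 191.0 MPa.
Required area A = F/σ_allow = 494000/191.0 = 2587 mm².
t = A/w = 2587/65.4 = 39.56 mm.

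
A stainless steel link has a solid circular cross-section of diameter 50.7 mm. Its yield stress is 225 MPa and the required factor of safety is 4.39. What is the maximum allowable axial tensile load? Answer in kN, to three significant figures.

σ_allow = 225/4.39 = 51.25 MPa.
A = πd²/4 = π×50.7²/4 = 2019 mm².
F_allow = σ_allow × A = 51.25×2019 = 103500 N.

F_allow = 103 kN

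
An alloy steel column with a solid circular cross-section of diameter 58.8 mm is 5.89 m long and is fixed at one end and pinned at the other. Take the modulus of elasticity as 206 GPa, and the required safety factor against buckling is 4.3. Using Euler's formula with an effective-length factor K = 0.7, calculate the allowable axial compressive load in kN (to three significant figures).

I = πd⁴/64 = π×58.8⁴/64 = 586800 mm⁴.
Effective length L_e = KL = 0.7×5.89 m = 4123 mm.
Euler critical load P_cr = π²EI/L_e² = π²×206000×586800/4123² = 70180 N.
P_allow = P_cr/n = 70180/4.3 = 16320 N.

P_allow = 16.3 kN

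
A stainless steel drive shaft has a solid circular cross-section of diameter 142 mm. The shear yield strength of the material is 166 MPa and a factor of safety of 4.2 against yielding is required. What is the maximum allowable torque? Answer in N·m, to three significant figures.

T_allow = 22200 N·m

τ_allow = 166/4.2 = 39.52 MPa.
For a solid shaft T_allow = τ_allow·πd³/16; πd³/16 = π×142³/16 = 562200 mm³.
T_allow = 39.52×562200 = 2.222×10^7 N·mm = 22220 N·m.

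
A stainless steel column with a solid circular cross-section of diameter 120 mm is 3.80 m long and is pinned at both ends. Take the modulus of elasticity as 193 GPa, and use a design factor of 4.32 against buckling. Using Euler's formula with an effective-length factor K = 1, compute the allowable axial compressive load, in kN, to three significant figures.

I = πd⁴/64 = π×120⁴/64 = 1.018×10^7 mm⁴.
Effective length L_e = KL = 1×3.80 m = 3800 mm.
Euler critical load P_cr = π²EI/L_e² = π²×193000×1.018×10^7/3800² = 1.343×10^6 N.
P_allow = P_cr/n = 1.343×10^6/4.32 = 310800 N.

P_allow = 311 kN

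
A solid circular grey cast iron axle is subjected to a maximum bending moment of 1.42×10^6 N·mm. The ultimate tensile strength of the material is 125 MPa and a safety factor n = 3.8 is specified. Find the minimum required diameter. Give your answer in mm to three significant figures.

d = 76.0 mm

σ_allow = 125/3.8 = 32.89 MPa.
For a solid circular section σ = 32M/(πd³), so d³ = 32M/(π σ_allow) = 32×1420000/(π×32.89) = 439700 mm³.
d = 76.04 mm.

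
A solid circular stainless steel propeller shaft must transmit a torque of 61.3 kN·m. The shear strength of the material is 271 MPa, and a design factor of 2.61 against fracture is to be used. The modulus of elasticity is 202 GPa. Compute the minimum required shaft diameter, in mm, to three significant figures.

d = 144 mm

Allowable shear stress τ_allow = 271/2.61 = 103.8 MPa.
For a solid shaft τ = 16T/(πd³), so d³ = 16T/(π τ_allow) = 16×6.1300×10^7/(π×103.8) = 3.007×10^6 mm³.
d = (3.007×10^6)^(1/3) = 144.3 mm.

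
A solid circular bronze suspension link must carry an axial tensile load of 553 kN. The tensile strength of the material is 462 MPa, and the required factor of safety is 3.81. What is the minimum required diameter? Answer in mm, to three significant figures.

Allowable stress σ_allow = 462/3.81 = 121.3 MPa.
Required area A = F/σ_allow = 553000/121.3 = 4560 mm².
A = πd²/4 → d = √(4A/π) = 76.20 mm.

d = 76.2 mm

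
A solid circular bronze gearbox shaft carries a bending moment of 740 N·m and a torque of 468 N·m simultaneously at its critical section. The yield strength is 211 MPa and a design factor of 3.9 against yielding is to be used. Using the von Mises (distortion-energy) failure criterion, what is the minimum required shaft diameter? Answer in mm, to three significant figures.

d = 54.2 mm

σ_allow = σ_y/n = 211/3.9 = 54.10 MPa.
For a solid shaft σ_b = 32M/(πd³) and τ = 16T/(πd³), so the von Mises stress is σ' = (16/πd³)·√(4M²+3T²).
√(4M²+3T²) = √(4×(740000)² + 3×(468000)²) = 1.687×10^6 N·mm.
d³ = 16×1.687×10^6/(π×54.10) = 158800 mm³.
d = 54.16 mm.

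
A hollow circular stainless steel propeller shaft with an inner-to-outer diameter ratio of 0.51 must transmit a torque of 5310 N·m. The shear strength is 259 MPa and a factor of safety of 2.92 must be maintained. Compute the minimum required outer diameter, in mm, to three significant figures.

τ_allow = 259/2.92 = 88.70 MPa.
For a hollow shaft τ = 16T/[πd_o³(1−k⁴)] with k = 0.51, so 1−k⁴ = 0.9323.
d_o³ = 16T/[π τ_allow (1−k⁴)] = 16×5310000/(π×88.70×0.9323) = 327000 mm³.
d_o = 68.90 mm.

d_o = 68.9 mm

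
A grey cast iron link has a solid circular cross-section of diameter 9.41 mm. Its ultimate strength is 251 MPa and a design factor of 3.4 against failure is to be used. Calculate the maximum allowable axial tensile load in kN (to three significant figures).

σ_allow = 251/3.4 = 73.82 MPa.
A = πd²/4 = π×9.41²/4 = 69.55 mm².
F_allow = σ_allow × A = 73.82×69.55 = 5134 N.

F_allow = 5.13 kN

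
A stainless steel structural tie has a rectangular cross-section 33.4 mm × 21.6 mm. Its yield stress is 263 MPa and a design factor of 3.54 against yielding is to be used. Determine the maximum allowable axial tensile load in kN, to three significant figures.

F_allow = 53.6 kN

σ_allow = 263/3.54 = 74.29 MPa.
A = 33.4×21.6 = 721.4 mm².
F_allow = σ_allow × A = 74.29×721.4 = 53600 N.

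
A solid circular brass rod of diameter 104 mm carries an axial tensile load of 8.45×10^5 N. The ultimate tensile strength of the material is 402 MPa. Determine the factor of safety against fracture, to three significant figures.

n = 4.04

A = πd²/4 = 8495 mm².
σ = F/A = 845000/8495 = 99.47 MPa.
n = 402/99.47 = 4.041.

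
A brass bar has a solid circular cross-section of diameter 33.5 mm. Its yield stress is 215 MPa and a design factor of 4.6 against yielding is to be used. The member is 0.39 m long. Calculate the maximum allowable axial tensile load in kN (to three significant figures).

F_allow = 41.2 kN

σ_allow = 215/4.6 = 46.74 MPa.
A = πd²/4 = π×33.5²/4 = 881.4 mm².
F_allow = σ_allow × A = 46.74×881.4 = 41200 N.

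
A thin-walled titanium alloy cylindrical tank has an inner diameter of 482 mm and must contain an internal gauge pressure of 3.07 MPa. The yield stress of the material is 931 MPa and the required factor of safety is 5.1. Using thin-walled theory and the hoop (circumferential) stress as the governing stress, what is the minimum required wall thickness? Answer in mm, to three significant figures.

σ_allow = 931/5.1 = 182.5 MPa.
Hoop stress σ_h = pD/(2t), so t = pD/(2σ_allow) = 3.07×482/(2×182.5) = 4.053 mm.

t = 4.05 mm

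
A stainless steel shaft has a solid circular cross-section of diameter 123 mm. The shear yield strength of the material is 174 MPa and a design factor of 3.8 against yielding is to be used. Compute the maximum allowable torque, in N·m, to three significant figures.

τ_allow = 174/3.8 = 45.79 MPa.
For a solid shaft T_allow = τ_allow·πd³/16; πd³/16 = π×123³/16 = 365400 mm³.
T_allow = 45.79×365400 = 1.673×10^7 N·mm = 16730 N·m.

T_allow = 16700 N·m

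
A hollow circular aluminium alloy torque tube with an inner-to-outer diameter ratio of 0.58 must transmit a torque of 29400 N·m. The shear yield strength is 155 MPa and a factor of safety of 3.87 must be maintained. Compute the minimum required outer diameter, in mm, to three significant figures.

d_o = 162 mm

τ_allow = 155/3.87 = 40.05 MPa.
For a hollow shaft τ = 16T/[πd_o³(1−k⁴)] with k = 0.58, so 1−k⁴ = 0.8868.
d_o³ = 16T/[π τ_allow (1−k⁴)] = 16×2.9400×10^7/(π×40.05×0.8868) = 4.216×10^6 mm³.
d_o = 161.5 mm.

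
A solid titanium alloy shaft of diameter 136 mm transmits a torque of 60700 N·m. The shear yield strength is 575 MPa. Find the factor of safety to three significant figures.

n = 4.68

τ = 16T/(πd³) = 16×6.0700×10^7/(π×136³) = 122.9 MPa.
n = τ_limit/τ = 575/122.9 = 4.679.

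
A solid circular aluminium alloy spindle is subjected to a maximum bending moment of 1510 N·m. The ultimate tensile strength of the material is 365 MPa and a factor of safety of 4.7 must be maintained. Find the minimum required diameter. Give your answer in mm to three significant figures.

σ_allow = 365/4.7 = 77.66 MPa.
For a solid circular section σ = 32M/(πd³), so d³ = 32M/(π σ_allow) = 32×1510000/(π×77.66) = 198100 mm³.
d = 58.29 mm.

d = 58.3 mm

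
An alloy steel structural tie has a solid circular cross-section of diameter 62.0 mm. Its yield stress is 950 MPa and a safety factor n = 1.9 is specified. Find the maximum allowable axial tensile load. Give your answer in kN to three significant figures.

σ_allow = 950/1.9 = 500.0 MPa.
A = πd²/4 = π×62.0²/4 = 3019 mm².
F_allow = σ_allow × A = 500.0×3019 = 1.510×10^6 N.

F_allow = 1510 kN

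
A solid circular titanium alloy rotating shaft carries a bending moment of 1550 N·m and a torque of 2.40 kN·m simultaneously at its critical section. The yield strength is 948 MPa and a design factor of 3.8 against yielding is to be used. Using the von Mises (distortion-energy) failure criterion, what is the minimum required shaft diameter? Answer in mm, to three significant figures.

d = 47.3 mm

σ_allow = σ_y/n = 948/3.8 = 249.5 MPa.
For a solid shaft σ_b = 32M/(πd³) and τ = 16T/(πd³), so the von Mises stress is σ' = (16/πd³)·√(4M²+3T²).
√(4M²+3T²) = √(4×(1.550×10^6)² + 3×(2.400×10^6)²) = 5.186×10^6 N·mm.
d³ = 16×5.186×10^6/(π×249.5) = 105900 mm³.
d = 47.31 mm.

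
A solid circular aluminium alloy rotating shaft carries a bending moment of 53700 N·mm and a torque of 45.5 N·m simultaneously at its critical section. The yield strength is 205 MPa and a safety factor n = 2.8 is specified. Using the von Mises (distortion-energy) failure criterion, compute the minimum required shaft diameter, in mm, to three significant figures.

σ_allow = σ_y/n = 205/2.8 = 73.21 MPa.
For a solid shaft σ_b = 32M/(πd³) and τ = 16T/(πd³), so the von Mises stress is σ' = (16/πd³)·√(4M²+3T²).
√(4M²+3T²) = √(4×(53700)² + 3×(45500)²) = 133200 N·mm.
d³ = 16×133200/(π×73.21) = 9267 mm³.
d = 21.00 mm.

d = 21.0 mm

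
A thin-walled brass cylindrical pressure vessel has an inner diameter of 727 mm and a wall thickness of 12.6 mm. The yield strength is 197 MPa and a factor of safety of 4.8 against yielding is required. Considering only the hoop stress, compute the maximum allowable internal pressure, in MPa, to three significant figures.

p_allow = 1.42 MPa

σ_allow = 197/4.8 = 41.04 MPa.
σ_h = pD/(2t) → p_allow = 2σ_allow t/D = 2×41.04×12.6/727 = 1.423 MPa.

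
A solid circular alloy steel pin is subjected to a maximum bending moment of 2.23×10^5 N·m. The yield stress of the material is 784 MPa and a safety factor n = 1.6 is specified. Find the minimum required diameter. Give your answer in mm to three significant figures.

σ_allow = 784/1.6 = 490.0 MPa.
For a solid circular section σ = 32M/(πd³), so d³ = 32M/(π σ_allow) = 32×2.2300×10^8/(π×490.0) = 4.636×10^6 mm³.
d = 166.7 mm.

d = 167 mm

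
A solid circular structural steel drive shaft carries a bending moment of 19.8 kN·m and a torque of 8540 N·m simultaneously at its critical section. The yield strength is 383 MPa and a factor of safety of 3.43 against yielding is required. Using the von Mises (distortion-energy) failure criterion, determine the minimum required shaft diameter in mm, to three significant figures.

d = 124 mm

σ_allow = σ_y/n = 383/3.43 = 111.7 MPa.
For a solid shaft σ_b = 32M/(πd³) and τ = 16T/(πd³), so the von Mises stress is σ' = (16/πd³)·√(4M²+3T²).
√(4M²+3T²) = √(4×(1.980×10^7)² + 3×(8.540×10^6)²) = 4.227×10^7 N·mm.
d³ = 16×4.227×10^7/(π×111.7) = 1.928×10^6 mm³.
d = 124.5 mm.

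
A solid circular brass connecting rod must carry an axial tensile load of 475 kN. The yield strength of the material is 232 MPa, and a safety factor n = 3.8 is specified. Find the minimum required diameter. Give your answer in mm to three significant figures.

Allowable stress σ_allow = 232/3.8 = 61.05 MPa.
Required area A = F/σ_allow = 475000/61.05 = 7780 mm².
A = πd²/4 → d = √(4A/π) = 99.53 mm.

d = 99.5 mm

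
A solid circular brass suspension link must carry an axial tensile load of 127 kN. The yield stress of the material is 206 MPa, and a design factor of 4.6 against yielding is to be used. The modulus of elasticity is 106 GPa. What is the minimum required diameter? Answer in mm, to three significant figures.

d = 60.1 mm

Allowable stress σ_allow = 206/4.6 = 44.78 MPa.
Required area A = F/σ_allow = 127000/44.78 = 2836 mm².
A = πd²/4 → d = √(4A/π) = 60.09 mm.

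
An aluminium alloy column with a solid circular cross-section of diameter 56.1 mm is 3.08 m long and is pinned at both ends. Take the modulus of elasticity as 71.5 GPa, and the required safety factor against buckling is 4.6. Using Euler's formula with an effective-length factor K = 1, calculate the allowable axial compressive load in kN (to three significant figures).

P_allow = 7.86 kN

I = πd⁴/64 = π×56.1⁴/64 = 486200 mm⁴.
Effective length L_e = KL = 1×3.08 m = 3080 mm.
Euler critical load P_cr = π²EI/L_e² = π²×71500×486200/3080² = 36170 N.
P_allow = P_cr/n = 36170/4.6 = 7863 N.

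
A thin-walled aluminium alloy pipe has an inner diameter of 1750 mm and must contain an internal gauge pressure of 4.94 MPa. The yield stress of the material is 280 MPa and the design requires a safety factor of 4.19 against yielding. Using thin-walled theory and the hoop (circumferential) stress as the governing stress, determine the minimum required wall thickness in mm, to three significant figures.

t = 64.7 mm

σ_allow = 280/4.19 = 66.83 MPa.
Hoop stress σ_h = pD/(2t), so t = pD/(2σ_allow) = 4.94×1750/(2×66.83) = 64.68 mm.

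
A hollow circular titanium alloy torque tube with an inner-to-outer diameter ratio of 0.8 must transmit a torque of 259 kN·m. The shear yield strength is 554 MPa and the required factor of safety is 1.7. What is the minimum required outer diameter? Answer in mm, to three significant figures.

τ_allow = 554/1.7 = 325.9 MPa.
For a hollow shaft τ = 16T/[πd_o³(1−k⁴)] with k = 0.8, so 1−k⁴ = 0.5904.
d_o³ = 16T/[π τ_allow (1−k⁴)] = 16×2.5900×10^8/(π×325.9×0.5904) = 6.856×10^6 mm³.
d_o = 190.0 mm.

d_o = 190 mm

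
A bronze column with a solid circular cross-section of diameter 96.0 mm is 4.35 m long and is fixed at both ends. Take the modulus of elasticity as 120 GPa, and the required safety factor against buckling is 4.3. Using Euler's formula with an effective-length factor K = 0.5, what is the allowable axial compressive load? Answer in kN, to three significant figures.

I = πd⁴/64 = π×96.0⁴/64 = 4.169×10^6 mm⁴.
Effective length L_e = KL = 0.5×4.35 m = 2175 mm.
Euler critical load P_cr = π²EI/L_e² = π²×120000×4.169×10^6/2175² = 1.044×10^6 N.
P_allow = P_cr/n = 1.044×10^6/4.3 = 242700 N.

P_allow = 243 kN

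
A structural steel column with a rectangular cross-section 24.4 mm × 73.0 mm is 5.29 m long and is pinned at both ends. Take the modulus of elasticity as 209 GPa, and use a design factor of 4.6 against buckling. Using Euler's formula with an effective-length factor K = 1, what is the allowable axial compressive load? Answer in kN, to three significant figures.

Buckling occurs about the weak axis: I_min = h·b³/12 = 73.0×24.4³/12 = 88370 mm⁴ (b = 24.4 mm is the smaller dimension).
Effective length L_e = KL = 1×5.29 m = 5290 mm.
Euler critical load P_cr = π²EI/L_e² = π²×209000×88370/5290² = 6514 N.
P_allow = P_cr/n = 6514/4.6 = 1416 N.

P_allow = 1.42 kN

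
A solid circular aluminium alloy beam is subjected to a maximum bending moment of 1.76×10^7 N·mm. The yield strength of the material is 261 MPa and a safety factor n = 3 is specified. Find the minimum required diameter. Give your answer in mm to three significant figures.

d = 127 mm

σ_allow = 261/3 = 87.00 MPa.
For a solid circular section σ = 32M/(πd³), so d³ = 32M/(π σ_allow) = 32×1.7600×10^7/(π×87.00) = 2.061×10^6 mm³.
d = 127.3 mm.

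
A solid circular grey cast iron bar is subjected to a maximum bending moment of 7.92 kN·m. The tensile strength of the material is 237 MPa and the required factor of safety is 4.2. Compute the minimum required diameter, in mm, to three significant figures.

σ_allow = 237/4.2 = 56.43 MPa.
For a solid circular section σ = 32M/(πd³), so d³ = 32M/(π σ_allow) = 32×7920000/(π×56.43) = 1.430×10^6 mm³.
d = 112.7 mm.

d = 113 mm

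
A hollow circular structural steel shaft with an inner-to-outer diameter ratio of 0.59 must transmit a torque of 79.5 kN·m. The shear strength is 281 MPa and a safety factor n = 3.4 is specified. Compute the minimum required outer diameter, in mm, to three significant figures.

τ_allow = 281/3.4 = 82.65 MPa.
For a hollow shaft τ = 16T/[πd_o³(1−k⁴)] with k = 0.59, so 1−k⁴ = 0.8788.
d_o³ = 16T/[π τ_allow (1−k⁴)] = 16×7.9500×10^7/(π×82.65×0.8788) = 5.575×10^6 mm³.
d_o = 177.3 mm.

d_o = 177 mm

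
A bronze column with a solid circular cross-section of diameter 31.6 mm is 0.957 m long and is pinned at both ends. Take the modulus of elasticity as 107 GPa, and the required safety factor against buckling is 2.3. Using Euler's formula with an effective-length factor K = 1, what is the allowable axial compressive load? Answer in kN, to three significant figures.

P_allow = 24.5 kN

I = πd⁴/64 = π×31.6⁴/64 = 48950 mm⁴.
Effective length L_e = KL = 1×0.957 m = 957.0 mm.
Euler critical load P_cr = π²EI/L_e² = π²×107000×48950/957.0² = 56440 N.
P_allow = P_cr/n = 56440/2.3 = 24540 N.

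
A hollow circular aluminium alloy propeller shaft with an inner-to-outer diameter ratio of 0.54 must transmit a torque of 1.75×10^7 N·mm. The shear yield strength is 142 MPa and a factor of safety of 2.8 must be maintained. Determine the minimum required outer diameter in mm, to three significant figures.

τ_allow = 142/2.8 = 50.71 MPa.
For a hollow shaft τ = 16T/[πd_o³(1−k⁴)] with k = 0.54, so 1−k⁴ = 0.9150.
d_o³ = 16T/[π τ_allow (1−k⁴)] = 16×1.7500×10^7/(π×50.71×0.9150) = 1.921×10^6 mm³.
d_o = 124.3 mm.

d_o = 124 mm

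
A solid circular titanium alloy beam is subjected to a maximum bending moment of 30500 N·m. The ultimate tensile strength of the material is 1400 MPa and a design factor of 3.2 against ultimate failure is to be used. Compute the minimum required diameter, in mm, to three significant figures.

σ_allow = 1400/3.2 = 437.5 MPa.
For a solid circular section σ = 32M/(πd³), so d³ = 32M/(π σ_allow) = 32×3.0500×10^7/(π×437.5) = 710100 mm³.
d = 89.22 mm.

d = 89.2 mm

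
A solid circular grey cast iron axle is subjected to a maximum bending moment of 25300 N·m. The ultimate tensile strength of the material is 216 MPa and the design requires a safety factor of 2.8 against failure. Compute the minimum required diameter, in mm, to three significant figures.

d = 149 mm

σ_allow = 216/2.8 = 77.14 MPa.
For a solid circular section σ = 32M/(πd³), so d³ = 32M/(π σ_allow) = 32×2.5300×10^7/(π×77.14) = 3.341×10^6 mm³.
d = 149.5 mm.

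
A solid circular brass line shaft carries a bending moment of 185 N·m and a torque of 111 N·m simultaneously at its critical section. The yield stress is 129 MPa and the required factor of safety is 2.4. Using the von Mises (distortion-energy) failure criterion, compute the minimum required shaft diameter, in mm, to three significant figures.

σ_allow = σ_y/n = 129/2.4 = 53.75 MPa.
For a solid shaft σ_b = 32M/(πd³) and τ = 16T/(πd³), so the von Mises stress is σ' = (16/πd³)·√(4M²+3T²).
√(4M²+3T²) = √(4×(185000)² + 3×(111000)²) = 417000 N·mm.
d³ = 16×417000/(π×53.75) = 39510 mm³.
d = 34.06 mm.

d = 34.1 mm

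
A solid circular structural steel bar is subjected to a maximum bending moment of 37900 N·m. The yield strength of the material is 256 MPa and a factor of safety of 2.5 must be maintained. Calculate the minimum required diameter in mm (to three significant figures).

d = 156 mm

σ_allow = 256/2.5 = 102.4 MPa.
For a solid circular section σ = 32M/(πd³), so d³ = 32M/(π σ_allow) = 32×3.7900×10^7/(π×102.4) = 3.770×10^6 mm³.
d = 155.6 mm.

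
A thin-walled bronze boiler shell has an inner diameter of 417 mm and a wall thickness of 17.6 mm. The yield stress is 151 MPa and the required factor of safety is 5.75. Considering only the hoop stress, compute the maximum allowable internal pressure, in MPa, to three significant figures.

p_allow = 2.22 MPa

σ_allow = 151/5.75 = 26.26 MPa.
σ_h = pD/(2t) → p_allow = 2σ_allow t/D = 2×26.26×17.6/417 = 2.217 MPa.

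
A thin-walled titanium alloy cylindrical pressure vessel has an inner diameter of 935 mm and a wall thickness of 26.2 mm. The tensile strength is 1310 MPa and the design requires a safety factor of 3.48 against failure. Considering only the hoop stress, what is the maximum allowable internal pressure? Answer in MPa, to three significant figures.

p_allow = 21.1 MPa

σ_allow = 1310/3.48 = 376.4 MPa.
σ_h = pD/(2t) → p_allow = 2σ_allow t/D = 2×376.4×26.2/935 = 21.10 MPa.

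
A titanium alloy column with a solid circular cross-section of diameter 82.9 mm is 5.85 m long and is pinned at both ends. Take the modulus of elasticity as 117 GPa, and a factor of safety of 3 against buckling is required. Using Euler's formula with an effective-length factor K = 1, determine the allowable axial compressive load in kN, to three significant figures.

P_allow = 26.1 kN

I = πd⁴/64 = π×82.9⁴/64 = 2.318×10^6 mm⁴.
Effective length L_e = KL = 1×5.85 m = 5850 mm.
Euler critical load P_cr = π²EI/L_e² = π²×117000×2.318×10^6/5850² = 78230 N.
P_allow = P_cr/n = 78230/3 = 26080 N.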